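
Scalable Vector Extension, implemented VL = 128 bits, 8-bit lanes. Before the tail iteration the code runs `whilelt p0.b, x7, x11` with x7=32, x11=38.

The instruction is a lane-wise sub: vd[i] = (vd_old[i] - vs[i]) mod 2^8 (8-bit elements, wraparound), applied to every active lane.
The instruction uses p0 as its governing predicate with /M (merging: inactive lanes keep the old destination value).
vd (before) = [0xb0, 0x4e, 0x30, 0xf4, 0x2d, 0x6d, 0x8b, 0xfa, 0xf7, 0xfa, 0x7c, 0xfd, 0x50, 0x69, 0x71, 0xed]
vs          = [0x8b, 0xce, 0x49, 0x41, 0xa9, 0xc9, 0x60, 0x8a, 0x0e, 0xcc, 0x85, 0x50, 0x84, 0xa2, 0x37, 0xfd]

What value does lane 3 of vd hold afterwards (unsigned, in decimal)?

vd[3] = 179

lane count: 128 div 8 = 16
whilelt: lane j active iff 32+j < 38 → j < 6 → 6 active
  i=0: sub(0xb0,0x8b) → 37
  i=1: sub(0x4e,0xce) → 128
  i=2: sub(0x30,0x49) → 231
  i=3: sub(0xf4,0x41) → 179
  i=4: sub(0x2d,0xa9) → 132
  i=5: sub(0x6d,0xc9) → 164
  i=6: tail/keep → 139
  i=7: tail/keep → 250
  i=8: tail/keep → 247
  i=9: tail/keep → 250
  i=10: tail/keep → 124
  i=11: tail/keep → 253
  i=12: tail/keep → 80
  i=13: tail/keep → 105
  i=14: tail/keep → 113
  i=15: tail/keep → 237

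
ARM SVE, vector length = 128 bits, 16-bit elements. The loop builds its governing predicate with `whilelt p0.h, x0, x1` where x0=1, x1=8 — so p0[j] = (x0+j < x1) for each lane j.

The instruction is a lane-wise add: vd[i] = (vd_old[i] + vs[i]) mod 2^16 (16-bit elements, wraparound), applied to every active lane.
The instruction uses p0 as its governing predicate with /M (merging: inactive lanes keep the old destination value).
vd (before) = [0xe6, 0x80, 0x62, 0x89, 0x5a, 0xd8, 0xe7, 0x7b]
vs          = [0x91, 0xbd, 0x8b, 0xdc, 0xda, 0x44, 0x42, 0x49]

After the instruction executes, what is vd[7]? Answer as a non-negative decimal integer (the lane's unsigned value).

vd[7] = 123

128-bit reg / 16-bit elem → 8 lanes
whilelt: lane j active iff 1+j < 8 → j < 7 → 7 active
lane  0: add(0xe6,0x91) ⇒ 0x177
lane  1: add(0x80,0xbd) ⇒ 0x13d
lane  2: add(0x62,0x8b) ⇒ 0xed
lane  3: add(0x89,0xdc) ⇒ 0x165
lane  4: add(0x5a,0xda) ⇒ 0x134
lane  5: add(0xd8,0x44) ⇒ 0x11c
lane  6: add(0xe7,0x42) ⇒ 0x129
lane  7: tail/keep ⇒ 0x7b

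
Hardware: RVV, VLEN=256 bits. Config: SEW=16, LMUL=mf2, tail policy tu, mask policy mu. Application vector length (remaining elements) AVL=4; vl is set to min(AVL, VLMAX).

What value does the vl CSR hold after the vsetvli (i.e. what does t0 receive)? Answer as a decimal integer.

vl = 4

VLMAX = VLEN×LMUL/SEW = 256×1/2/16 = 8
AVL=4 ≤ VLMAX=8, so vl = 4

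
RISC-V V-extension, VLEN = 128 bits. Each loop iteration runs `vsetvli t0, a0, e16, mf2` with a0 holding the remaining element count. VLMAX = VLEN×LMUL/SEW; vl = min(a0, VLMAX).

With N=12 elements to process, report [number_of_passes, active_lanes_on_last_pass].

[iterations, last_vl] = [3, 4]

lanes per group: 128·1/2/16 = 4
N=12: ⌈12/4⌉ = 3 iters; last vl = 12 − 2×4 = 4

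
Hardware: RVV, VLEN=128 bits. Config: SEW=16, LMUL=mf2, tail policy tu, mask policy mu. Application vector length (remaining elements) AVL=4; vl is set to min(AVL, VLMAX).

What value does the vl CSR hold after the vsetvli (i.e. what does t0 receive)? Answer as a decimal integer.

VLMAX = VLEN×LMUL/SEW = 128×1/2/16 = 4
AVL=4 ≤ VLMAX=4, so vl = 4

vl = 4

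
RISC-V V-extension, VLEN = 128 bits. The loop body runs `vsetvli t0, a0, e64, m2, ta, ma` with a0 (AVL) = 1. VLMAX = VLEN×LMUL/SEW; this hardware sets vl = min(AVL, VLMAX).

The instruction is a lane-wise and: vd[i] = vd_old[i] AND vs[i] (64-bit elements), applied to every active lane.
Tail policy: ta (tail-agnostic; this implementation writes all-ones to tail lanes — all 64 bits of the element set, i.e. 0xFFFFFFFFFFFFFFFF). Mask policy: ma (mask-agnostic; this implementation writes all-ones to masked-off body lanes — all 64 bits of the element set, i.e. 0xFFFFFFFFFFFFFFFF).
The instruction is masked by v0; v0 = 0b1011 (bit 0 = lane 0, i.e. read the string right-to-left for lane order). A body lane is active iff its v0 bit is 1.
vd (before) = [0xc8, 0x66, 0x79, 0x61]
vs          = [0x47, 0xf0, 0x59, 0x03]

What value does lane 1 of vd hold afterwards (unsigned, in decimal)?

VLMAX = VLEN×LMUL/SEW = 128×2/64 = 4
vl ← min(1, 4) = 1
vd[0] and(0xc8,0x47) -> 0x40
vd[1] tail/ones -> 0xffffffffffffffff
vd[2] tail/ones -> 0xffffffffffffffff
vd[3] tail/ones -> 0xffffffffffffffff

vd[1] = 18446744073709551615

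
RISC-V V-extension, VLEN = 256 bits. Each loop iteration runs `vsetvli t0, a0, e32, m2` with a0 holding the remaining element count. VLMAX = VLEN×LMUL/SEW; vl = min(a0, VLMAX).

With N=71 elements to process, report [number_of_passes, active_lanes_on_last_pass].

VLMAX = VLEN×LMUL/SEW = 256×2/32 = 16
N=71: ⌈71/16⌉ = 5 iters; last vl = 71 − 4×16 = 7

[iterations, last_vl] = [5, 7]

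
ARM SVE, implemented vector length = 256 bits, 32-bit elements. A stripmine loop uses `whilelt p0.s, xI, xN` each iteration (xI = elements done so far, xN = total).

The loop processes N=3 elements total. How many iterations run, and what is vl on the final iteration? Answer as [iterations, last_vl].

[iterations, last_vl] = [1, 3]

lane count: 256 div 32 = 8
iterations = ceil(3/8) = 1; final-pass vl = 3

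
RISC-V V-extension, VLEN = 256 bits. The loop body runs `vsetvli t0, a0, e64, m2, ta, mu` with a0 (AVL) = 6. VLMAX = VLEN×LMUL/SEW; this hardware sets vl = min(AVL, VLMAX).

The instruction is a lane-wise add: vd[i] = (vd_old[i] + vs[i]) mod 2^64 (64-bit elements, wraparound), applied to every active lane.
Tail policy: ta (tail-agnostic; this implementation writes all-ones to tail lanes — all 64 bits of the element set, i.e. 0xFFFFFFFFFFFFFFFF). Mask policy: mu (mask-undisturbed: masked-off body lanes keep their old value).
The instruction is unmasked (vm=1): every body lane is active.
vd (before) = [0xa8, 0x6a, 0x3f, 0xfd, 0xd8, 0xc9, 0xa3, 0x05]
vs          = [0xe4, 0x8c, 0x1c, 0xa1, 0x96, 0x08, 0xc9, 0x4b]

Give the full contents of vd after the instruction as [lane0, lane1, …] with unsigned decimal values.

VLMAX = (256 × 2) / 64 = 8 lanes
vl = min(AVL, VLMAX) = min(6, 8) = 6
vd[0] add(0xa8,0xe4) -> 0x18c
vd[1] add(0x6a,0x8c) -> 0xf6
vd[2] add(0x3f,0x1c) -> 0x5b
vd[3] add(0xfd,0xa1) -> 0x19e
vd[4] add(0xd8,0x96) -> 0x16e
vd[5] add(0xc9,0x08) -> 0xd1
vd[6] tail/ones -> 0xffffffffffffffff
vd[7] tail/ones -> 0xffffffffffffffff

vd = [396, 246, 91, 414, 366, 209, 18446744073709551615, 18446744073709551615]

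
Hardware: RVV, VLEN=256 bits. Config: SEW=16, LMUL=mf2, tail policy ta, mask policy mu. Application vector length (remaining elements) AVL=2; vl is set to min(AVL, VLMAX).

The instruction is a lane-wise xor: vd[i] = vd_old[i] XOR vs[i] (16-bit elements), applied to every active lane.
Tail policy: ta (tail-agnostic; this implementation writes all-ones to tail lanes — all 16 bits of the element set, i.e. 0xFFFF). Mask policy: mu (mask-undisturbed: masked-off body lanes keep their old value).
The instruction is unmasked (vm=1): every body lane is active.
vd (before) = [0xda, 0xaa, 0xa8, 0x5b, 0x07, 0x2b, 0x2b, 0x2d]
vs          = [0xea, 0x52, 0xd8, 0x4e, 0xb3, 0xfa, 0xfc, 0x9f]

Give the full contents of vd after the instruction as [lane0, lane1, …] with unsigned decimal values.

vd = [48, 248, 65535, 65535, 65535, 65535, 65535, 65535]

VLMAX = VLEN×LMUL/SEW = 256×1/2/16 = 8
vl ← min(2, 8) = 2
lane  0: xor(0xda,0xea) ⇒ 0x30
lane  1: xor(0xaa,0x52) ⇒ 0xf8
lane  2: tail/ones ⇒ 0xffff
lane  3: tail/ones ⇒ 0xffff
lane  4: tail/ones ⇒ 0xffff
lane  5: tail/ones ⇒ 0xffff
lane  6: tail/ones ⇒ 0xffff
lane  7: tail/ones ⇒ 0xffff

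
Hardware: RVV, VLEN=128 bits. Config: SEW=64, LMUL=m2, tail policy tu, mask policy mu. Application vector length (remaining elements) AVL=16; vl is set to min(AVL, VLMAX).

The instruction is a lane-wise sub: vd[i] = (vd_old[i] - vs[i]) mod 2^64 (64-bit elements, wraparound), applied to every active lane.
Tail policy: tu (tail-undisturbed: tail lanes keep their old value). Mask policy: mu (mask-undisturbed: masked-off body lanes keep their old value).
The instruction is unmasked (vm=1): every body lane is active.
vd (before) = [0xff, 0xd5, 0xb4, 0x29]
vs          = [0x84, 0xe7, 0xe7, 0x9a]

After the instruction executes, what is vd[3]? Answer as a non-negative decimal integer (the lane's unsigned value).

vd[3] = 18446744073709551503

lanes per group: 128·2/64 = 4
AVL=16 > VLMAX=4, so vl = 4
vd[0] sub(0xff,0x84) -> 0x7b
vd[1] sub(0xd5,0xe7) -> 0xffffffffffffffee
vd[2] sub(0xb4,0xe7) -> 0xffffffffffffffcd
vd[3] sub(0x29,0x9a) -> 0xffffffffffffff8f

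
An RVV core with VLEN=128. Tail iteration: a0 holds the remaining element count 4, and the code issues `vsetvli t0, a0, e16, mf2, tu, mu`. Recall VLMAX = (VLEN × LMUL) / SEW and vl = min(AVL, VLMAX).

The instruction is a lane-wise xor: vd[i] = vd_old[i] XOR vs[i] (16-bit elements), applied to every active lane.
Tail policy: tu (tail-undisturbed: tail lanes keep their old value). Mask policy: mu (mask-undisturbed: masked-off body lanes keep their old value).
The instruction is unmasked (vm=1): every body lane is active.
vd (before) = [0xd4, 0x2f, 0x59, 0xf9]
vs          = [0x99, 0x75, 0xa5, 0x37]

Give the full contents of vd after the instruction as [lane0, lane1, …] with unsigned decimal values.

vd = [77, 90, 252, 206]

VLMAX = (128 × 1/2) / 16 = 4 lanes
vl = min(AVL, VLMAX) = min(4, 4) = 4
lane  0: xor(0xd4,0x99) ⇒ 0x4d
lane  1: xor(0x2f,0x75) ⇒ 0x5a
lane  2: xor(0x59,0xa5) ⇒ 0xfc
lane  3: xor(0xf9,0x37) ⇒ 0xce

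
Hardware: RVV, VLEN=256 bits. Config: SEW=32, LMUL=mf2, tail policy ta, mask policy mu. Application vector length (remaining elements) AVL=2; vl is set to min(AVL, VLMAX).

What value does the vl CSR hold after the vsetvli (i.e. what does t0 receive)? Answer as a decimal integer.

VLMAX = VLEN×LMUL/SEW = 256×1/2/32 = 4
AVL=2 ≤ VLMAX=4, so vl = 2

vl = 2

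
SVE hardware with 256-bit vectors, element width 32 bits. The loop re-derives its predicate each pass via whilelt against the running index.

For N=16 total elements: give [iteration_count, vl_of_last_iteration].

[iterations, last_vl] = [2, 8]

register lanes = 256/32 = 8
16 elements at 8/iter → 2 passes, remainder 8 on the last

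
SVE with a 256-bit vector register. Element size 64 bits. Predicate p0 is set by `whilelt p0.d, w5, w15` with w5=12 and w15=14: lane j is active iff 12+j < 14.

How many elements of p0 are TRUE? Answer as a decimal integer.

register lanes = 256/64 = 4
whilelt: lane j active iff 12+j < 14 → j < 2 → 2 active

vl = 2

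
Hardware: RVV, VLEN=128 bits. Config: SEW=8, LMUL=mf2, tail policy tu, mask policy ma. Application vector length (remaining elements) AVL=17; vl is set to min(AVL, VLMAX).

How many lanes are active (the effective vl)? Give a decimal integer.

vl = 8

VLMAX = (128 × 1/2) / 8 = 8 lanes
vl ← min(17, 8) = 8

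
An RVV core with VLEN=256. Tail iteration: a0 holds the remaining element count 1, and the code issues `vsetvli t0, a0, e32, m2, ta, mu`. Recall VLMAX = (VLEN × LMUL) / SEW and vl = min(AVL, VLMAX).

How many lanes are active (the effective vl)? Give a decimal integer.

VLMAX = VLEN×LMUL/SEW = 256×2/32 = 16
vl = min(AVL, VLMAX) = min(1, 16) = 1

vl = 1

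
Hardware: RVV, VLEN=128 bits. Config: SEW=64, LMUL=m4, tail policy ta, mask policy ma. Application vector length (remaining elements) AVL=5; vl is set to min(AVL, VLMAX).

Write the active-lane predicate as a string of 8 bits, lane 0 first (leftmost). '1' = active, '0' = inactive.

predicate = 11111000

VLMAX = (128 × 4) / 64 = 8 lanes
AVL=5 ≤ VLMAX=8, so vl = 5
bits (lane 0 leftmost): 11111000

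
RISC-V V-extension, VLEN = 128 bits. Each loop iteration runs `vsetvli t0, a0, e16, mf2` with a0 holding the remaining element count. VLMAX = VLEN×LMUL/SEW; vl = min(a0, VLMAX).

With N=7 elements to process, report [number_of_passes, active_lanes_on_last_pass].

[iterations, last_vl] = [2, 3]

lanes per group: 128·1/2/16 = 4
iterations = ceil(7/4) = 2; final-pass vl = 3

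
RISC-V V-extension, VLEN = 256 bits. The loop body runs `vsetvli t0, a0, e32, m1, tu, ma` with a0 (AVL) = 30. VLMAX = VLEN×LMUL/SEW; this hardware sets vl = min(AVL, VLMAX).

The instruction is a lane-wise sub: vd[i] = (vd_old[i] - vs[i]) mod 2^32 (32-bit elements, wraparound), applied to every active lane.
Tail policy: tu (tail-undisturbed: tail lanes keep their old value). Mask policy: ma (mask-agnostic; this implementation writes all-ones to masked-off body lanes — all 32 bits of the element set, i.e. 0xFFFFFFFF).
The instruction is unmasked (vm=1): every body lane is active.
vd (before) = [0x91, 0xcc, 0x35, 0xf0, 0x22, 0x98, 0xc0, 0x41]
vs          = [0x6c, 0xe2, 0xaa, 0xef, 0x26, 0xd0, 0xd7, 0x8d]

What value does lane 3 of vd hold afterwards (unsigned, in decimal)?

lanes per group: 256·1/32 = 8
AVL=30 > VLMAX=8, so vl = 8
lane  0: sub(0x91,0x6c) ⇒ 0x25
lane  1: sub(0xcc,0xe2) ⇒ 0xffffffea
lane  2: sub(0x35,0xaa) ⇒ 0xffffff8b
lane  3: sub(0xf0,0xef) ⇒ 0x01
lane  4: sub(0x22,0x26) ⇒ 0xfffffffc
lane  5: sub(0x98,0xd0) ⇒ 0xffffffc8
lane  6: sub(0xc0,0xd7) ⇒ 0xffffffe9
lane  7: sub(0x41,0x8d) ⇒ 0xffffffb4

vd[3] = 1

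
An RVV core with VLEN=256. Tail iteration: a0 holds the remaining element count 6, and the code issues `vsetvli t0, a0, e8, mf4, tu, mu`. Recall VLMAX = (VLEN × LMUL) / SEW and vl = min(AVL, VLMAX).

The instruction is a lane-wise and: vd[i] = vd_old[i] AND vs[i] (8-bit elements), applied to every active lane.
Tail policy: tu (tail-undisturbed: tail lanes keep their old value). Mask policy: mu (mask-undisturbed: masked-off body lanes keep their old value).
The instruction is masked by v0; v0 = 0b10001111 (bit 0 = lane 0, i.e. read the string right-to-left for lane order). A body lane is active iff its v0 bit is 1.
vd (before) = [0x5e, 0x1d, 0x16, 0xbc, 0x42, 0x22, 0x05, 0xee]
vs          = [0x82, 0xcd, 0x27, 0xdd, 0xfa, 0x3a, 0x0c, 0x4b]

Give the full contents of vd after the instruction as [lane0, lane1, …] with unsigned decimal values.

lanes per group: 256·1/4/8 = 8
vl = min(AVL, VLMAX) = min(6, 8) = 6
  i=0: and(0x5e,0x82) → 2
  i=1: and(0x1d,0xcd) → 13
  i=2: and(0x16,0x27) → 6
  i=3: and(0xbc,0xdd) → 156
  i=4: mask-off/keep → 66
  i=5: mask-off/keep → 34
  i=6: tail/keep → 5
  i=7: tail/keep → 238

vd = [2, 13, 6, 156, 66, 34, 5, 238]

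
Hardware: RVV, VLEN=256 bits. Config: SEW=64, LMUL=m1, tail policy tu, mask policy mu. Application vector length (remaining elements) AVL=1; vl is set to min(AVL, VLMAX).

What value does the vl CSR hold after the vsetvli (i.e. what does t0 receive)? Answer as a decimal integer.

VLMAX = VLEN×LMUL/SEW = 256×1/64 = 4
AVL=1 ≤ VLMAX=4, so vl = 1

vl = 1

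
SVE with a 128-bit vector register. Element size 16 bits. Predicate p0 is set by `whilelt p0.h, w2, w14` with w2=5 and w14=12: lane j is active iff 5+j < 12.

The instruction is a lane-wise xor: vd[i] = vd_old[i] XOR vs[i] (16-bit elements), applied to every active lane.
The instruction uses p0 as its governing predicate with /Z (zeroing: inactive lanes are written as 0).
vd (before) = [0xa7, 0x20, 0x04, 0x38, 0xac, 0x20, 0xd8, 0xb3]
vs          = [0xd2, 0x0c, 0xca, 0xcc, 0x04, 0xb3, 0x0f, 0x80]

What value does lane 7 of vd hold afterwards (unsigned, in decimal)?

vd[7] = 0

128-bit reg / 16-bit elem → 8 lanes
active while 5+j < 12, i.e. j ∈ [0,7) capped at 8 ⇒ 7
lane  0: xor(0xa7,0xd2) ⇒ 0x75
lane  1: xor(0x20,0x0c) ⇒ 0x2c
lane  2: xor(0x04,0xca) ⇒ 0xce
lane  3: xor(0x38,0xcc) ⇒ 0xf4
lane  4: xor(0xac,0x04) ⇒ 0xa8
lane  5: xor(0x20,0xb3) ⇒ 0x93
lane  6: xor(0xd8,0x0f) ⇒ 0xd7
lane  7: tail/zero ⇒ 0x00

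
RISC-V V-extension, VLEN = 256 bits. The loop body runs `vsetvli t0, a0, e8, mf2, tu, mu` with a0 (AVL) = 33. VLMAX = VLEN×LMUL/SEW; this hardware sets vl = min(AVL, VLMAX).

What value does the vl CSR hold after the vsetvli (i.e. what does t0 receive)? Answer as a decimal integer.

VLMAX = VLEN×LMUL/SEW = 256×1/2/8 = 16
vl ← min(33, 16) = 16

vl = 16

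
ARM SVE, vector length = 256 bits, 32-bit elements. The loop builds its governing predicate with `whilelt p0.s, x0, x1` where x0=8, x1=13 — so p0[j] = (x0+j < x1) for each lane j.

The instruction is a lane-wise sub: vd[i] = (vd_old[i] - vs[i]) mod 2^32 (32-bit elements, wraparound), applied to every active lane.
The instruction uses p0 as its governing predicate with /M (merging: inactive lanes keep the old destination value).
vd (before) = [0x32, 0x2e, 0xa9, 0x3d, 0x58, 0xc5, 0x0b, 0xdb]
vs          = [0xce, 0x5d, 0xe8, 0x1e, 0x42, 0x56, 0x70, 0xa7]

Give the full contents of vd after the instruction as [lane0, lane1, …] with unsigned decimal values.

lane count: 256 div 32 = 8
whilelt: lane j active iff 8+j < 13 → j < 5 → 5 active
[0] sub(0x32,0xce) = 0xffffff64
[1] sub(0x2e,0x5d) = 0xffffffd1
[2] sub(0xa9,0xe8) = 0xffffffc1
[3] sub(0x3d,0x1e) = 0x1f
[4] sub(0x58,0x42) = 0x16
[5] tail/keep = 0xc5
[6] tail/keep = 0x0b
[7] tail/keep = 0xdb

vd = [4294967140, 4294967249, 4294967233, 31, 22, 197, 11, 219]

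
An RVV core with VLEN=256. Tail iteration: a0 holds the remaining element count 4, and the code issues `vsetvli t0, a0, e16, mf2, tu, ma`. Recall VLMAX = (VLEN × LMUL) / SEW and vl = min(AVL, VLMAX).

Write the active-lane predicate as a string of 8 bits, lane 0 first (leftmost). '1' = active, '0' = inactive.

VLMAX = VLEN×LMUL/SEW = 256×1/2/16 = 8
vl ← min(4, 8) = 4
bits (lane 0 leftmost): 11110000

predicate = 11110000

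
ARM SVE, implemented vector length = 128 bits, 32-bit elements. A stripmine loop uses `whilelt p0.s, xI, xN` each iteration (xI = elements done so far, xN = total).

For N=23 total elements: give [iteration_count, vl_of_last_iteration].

[iterations, last_vl] = [6, 3]

register lanes = 128/32 = 4
23 elements at 4/iter → 6 passes, remainder 3 on the last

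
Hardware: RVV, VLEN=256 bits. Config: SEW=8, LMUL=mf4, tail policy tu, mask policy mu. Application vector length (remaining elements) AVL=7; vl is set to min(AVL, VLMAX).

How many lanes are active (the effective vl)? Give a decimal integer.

lanes per group: 256·1/4/8 = 8
vl ← min(7, 8) = 7

vl = 7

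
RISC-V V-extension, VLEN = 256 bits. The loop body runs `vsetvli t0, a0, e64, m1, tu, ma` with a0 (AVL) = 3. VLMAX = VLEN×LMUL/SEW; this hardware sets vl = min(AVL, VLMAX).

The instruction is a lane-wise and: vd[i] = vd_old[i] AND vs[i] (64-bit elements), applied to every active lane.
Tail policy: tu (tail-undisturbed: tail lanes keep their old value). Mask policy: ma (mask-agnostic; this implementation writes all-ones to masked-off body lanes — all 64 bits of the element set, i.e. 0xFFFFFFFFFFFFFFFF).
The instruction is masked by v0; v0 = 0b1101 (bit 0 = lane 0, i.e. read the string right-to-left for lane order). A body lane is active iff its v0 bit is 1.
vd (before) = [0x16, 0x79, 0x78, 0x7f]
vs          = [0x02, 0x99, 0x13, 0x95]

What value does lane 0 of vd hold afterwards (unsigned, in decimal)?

vd[0] = 2

VLMAX = (256 × 1) / 64 = 4 lanes
vl = min(AVL, VLMAX) = min(3, 4) = 3
  i=0: and(0x16,0x02) → 2
  i=1: mask-off/ones → 18446744073709551615
  i=2: and(0x78,0x13) → 16
  i=3: tail/keep → 127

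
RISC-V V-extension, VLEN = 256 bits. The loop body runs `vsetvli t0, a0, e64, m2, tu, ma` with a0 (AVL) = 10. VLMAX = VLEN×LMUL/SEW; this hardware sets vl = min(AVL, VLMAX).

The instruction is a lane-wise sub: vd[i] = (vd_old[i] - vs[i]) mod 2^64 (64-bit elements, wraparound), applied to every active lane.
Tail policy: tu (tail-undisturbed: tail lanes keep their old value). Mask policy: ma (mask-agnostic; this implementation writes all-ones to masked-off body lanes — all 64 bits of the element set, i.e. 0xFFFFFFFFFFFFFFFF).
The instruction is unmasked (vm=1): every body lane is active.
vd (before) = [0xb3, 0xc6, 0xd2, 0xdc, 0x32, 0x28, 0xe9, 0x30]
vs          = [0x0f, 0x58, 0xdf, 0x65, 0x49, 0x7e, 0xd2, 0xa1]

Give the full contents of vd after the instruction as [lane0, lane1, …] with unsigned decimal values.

lanes per group: 256·2/64 = 8
vl ← min(10, 8) = 8
vd[0] sub(0xb3,0x0f) -> 0xa4
vd[1] sub(0xc6,0x58) -> 0x6e
vd[2] sub(0xd2,0xdf) -> 0xfffffffffffffff3
vd[3] sub(0xdc,0x65) -> 0x77
vd[4] sub(0x32,0x49) -> 0xffffffffffffffe9
vd[5] sub(0x28,0x7e) -> 0xffffffffffffffaa
vd[6] sub(0xe9,0xd2) -> 0x17
vd[7] sub(0x30,0xa1) -> 0xffffffffffffff8f

vd = [164, 110, 18446744073709551603, 119, 18446744073709551593, 18446744073709551530, 23, 18446744073709551503]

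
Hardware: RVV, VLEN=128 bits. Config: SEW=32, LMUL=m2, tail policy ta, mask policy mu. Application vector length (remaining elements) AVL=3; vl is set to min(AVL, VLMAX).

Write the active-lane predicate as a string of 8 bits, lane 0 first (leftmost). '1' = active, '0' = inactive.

predicate = 11100000

VLMAX = (128 × 2) / 32 = 8 lanes
AVL=3 ≤ VLMAX=8, so vl = 3
bits (lane 0 leftmost): 11100000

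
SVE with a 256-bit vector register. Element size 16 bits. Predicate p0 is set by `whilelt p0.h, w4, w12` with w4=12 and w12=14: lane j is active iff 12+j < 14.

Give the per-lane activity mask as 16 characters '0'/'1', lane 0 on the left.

256-bit reg / 16-bit elem → 16 lanes
p0[j] = (12+j < 14); true for j=0..1 → 2 lanes set
bits (lane 0 leftmost): 1100000000000000

predicate = 1100000000000000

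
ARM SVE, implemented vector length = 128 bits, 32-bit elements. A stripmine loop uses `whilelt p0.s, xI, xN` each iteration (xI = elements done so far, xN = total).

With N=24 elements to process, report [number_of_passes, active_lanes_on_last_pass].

[iterations, last_vl] = [6, 4]

lane count: 128 div 32 = 4
24 elements at 4/iter → 6 passes, remainder 4 on the last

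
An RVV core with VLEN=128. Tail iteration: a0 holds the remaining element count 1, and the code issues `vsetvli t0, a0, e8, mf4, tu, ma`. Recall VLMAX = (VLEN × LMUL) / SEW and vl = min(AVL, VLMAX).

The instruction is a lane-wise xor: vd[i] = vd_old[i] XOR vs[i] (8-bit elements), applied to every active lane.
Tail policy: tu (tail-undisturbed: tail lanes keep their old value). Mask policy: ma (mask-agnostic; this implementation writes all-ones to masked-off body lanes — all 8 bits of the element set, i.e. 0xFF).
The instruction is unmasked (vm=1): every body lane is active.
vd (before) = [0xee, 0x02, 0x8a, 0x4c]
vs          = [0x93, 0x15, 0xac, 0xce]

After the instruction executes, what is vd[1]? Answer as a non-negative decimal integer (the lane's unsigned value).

vd[1] = 2

lanes per group: 128·1/4/8 = 4
AVL=1 ≤ VLMAX=4, so vl = 1
vd[0] xor(0xee,0x93) -> 0x7d
vd[1] tail/keep -> 0x02
vd[2] tail/keep -> 0x8a
vd[3] tail/keep -> 0x4c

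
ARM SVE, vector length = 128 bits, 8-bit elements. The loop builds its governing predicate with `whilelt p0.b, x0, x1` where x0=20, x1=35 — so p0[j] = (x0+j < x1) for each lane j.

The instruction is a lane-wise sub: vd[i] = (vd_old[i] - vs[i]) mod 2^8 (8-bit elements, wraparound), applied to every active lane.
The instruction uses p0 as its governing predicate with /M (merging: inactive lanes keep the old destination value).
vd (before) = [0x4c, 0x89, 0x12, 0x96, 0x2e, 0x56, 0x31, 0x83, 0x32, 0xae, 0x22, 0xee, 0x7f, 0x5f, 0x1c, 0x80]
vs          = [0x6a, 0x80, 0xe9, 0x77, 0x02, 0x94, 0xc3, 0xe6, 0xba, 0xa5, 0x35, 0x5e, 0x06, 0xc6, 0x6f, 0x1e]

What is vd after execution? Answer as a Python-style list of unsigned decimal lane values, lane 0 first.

vd = [226, 9, 41, 31, 44, 194, 110, 157, 120, 9, 237, 144, 121, 153, 173, 128]

register lanes = 128/8 = 16
whilelt: lane j active iff 20+j < 35 → j < 15 → 15 active
vd[0] sub(0x4c,0x6a) -> 0xe2
vd[1] sub(0x89,0x80) -> 0x09
vd[2] sub(0x12,0xe9) -> 0x29
vd[3] sub(0x96,0x77) -> 0x1f
vd[4] sub(0x2e,0x02) -> 0x2c
vd[5] sub(0x56,0x94) -> 0xc2
vd[6] sub(0x31,0xc3) -> 0x6e
vd[7] sub(0x83,0xe6) -> 0x9d
vd[8] sub(0x32,0xba) -> 0x78
vd[9] sub(0xae,0xa5) -> 0x09
vd[10] sub(0x22,0x35) -> 0xed
vd[11] sub(0xee,0x5e) -> 0x90
vd[12] sub(0x7f,0x06) -> 0x79
vd[13] sub(0x5f,0xc6) -> 0x99
vd[14] sub(0x1c,0x6f) -> 0xad
vd[15] tail/keep -> 0x80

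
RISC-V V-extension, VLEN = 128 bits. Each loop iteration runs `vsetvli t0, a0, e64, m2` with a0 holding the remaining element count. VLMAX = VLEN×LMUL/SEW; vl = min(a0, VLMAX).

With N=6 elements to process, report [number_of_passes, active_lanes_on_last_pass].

lanes per group: 128·2/64 = 4
6 elements at 4/iter → 2 passes, remainder 2 on the last

[iterations, last_vl] = [2, 2]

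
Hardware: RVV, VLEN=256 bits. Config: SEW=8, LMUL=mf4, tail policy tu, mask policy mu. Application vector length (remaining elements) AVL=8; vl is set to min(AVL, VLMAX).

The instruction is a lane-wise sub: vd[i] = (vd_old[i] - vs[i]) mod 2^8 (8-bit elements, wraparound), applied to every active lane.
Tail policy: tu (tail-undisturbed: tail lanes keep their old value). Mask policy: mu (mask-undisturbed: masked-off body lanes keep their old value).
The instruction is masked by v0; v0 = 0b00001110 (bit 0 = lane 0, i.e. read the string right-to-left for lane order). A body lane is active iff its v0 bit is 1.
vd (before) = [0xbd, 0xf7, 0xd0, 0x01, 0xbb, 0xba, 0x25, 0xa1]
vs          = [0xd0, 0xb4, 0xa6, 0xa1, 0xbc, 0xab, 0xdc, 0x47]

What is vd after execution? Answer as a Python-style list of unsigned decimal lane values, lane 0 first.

vd = [189, 67, 42, 96, 187, 186, 37, 161]

VLMAX = VLEN×LMUL/SEW = 256×1/4/8 = 8
vl = min(AVL, VLMAX) = min(8, 8) = 8
vd[0] mask-off/keep -> 0xbd
vd[1] sub(0xf7,0xb4) -> 0x43
vd[2] sub(0xd0,0xa6) -> 0x2a
vd[3] sub(0x01,0xa1) -> 0x60
vd[4] mask-off/keep -> 0xbb
vd[5] mask-off/keep -> 0xba
vd[6] mask-off/keep -> 0x25
vd[7] mask-off/keep -> 0xa1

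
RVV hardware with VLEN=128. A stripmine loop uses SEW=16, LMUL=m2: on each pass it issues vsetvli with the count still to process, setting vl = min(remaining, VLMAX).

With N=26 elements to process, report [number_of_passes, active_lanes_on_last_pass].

[iterations, last_vl] = [2, 10]

VLMAX = (128 × 2) / 16 = 16 lanes
N=26: ⌈26/16⌉ = 2 iters; last vl = 26 − 1×16 = 10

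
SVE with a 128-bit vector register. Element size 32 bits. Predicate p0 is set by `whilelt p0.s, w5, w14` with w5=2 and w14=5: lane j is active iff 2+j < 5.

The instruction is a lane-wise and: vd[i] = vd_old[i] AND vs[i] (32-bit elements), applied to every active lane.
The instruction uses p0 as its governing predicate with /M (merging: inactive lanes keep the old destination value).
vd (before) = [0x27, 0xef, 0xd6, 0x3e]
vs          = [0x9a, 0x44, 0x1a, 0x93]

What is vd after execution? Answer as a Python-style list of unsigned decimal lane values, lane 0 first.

register lanes = 128/32 = 4
whilelt: lane j active iff 2+j < 5 → j < 3 → 3 active
  i=0: and(0x27,0x9a) → 2
  i=1: and(0xef,0x44) → 68
  i=2: and(0xd6,0x1a) → 18
  i=3: tail/keep → 62

vd = [2, 68, 18, 62]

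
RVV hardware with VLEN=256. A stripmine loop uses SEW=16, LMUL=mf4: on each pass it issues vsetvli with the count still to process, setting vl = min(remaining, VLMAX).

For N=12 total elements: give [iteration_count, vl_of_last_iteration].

[iterations, last_vl] = [3, 4]

VLMAX = (256 × 1/4) / 16 = 4 lanes
iterations = ceil(12/4) = 3; final-pass vl = 4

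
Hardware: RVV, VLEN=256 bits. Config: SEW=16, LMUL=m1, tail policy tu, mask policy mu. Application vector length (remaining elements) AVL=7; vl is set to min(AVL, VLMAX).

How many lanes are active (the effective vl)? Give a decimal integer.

VLMAX = (256 × 1) / 16 = 16 lanes
vl = min(AVL, VLMAX) = min(7, 16) = 7

vl = 7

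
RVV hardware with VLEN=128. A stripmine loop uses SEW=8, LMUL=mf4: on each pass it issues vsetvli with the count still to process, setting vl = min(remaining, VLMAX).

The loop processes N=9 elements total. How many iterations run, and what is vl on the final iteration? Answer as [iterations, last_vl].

VLMAX = (128 × 1/4) / 8 = 4 lanes
9 elements at 4/iter → 3 passes, remainder 1 on the last

[iterations, last_vl] = [3, 1]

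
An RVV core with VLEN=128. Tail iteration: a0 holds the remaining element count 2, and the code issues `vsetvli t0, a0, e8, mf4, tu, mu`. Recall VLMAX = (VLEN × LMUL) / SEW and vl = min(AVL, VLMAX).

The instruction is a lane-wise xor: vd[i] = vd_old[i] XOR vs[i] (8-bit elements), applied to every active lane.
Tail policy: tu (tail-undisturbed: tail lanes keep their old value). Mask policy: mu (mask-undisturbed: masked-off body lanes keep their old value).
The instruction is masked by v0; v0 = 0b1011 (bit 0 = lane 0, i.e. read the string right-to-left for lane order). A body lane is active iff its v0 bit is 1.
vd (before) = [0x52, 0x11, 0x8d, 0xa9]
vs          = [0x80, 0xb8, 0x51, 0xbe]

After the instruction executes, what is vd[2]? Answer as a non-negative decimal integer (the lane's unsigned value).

VLMAX = VLEN×LMUL/SEW = 128×1/4/8 = 4
vl = min(AVL, VLMAX) = min(2, 4) = 2
vd[0] xor(0x52,0x80) -> 0xd2
vd[1] xor(0x11,0xb8) -> 0xa9
vd[2] tail/keep -> 0x8d
vd[3] tail/keep -> 0xa9

vd[2] = 141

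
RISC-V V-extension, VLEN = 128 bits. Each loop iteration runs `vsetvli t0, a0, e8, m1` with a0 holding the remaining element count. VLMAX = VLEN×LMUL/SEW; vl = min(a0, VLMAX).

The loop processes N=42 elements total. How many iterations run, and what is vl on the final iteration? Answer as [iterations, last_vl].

VLMAX = VLEN×LMUL/SEW = 128×1/8 = 16
N=42: ⌈42/16⌉ = 3 iters; last vl = 42 − 2×16 = 10

[iterations, last_vl] = [3, 10]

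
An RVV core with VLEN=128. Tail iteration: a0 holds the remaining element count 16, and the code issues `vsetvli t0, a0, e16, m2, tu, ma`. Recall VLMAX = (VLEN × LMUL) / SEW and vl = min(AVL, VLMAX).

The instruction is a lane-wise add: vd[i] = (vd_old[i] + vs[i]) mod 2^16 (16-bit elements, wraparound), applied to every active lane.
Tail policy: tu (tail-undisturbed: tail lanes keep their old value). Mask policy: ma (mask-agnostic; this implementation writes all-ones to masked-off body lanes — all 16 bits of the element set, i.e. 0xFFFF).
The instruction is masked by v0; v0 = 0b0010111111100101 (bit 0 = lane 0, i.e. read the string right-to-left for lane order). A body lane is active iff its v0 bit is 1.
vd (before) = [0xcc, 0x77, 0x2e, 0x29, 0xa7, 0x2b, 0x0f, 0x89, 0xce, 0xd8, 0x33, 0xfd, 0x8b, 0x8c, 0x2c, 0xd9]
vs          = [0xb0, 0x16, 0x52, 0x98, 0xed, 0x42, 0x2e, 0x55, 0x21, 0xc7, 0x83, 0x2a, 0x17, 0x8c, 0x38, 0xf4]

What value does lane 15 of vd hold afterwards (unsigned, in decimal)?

vd[15] = 65535

VLMAX = (128 × 2) / 16 = 16 lanes
vl ← min(16, 16) = 16
[0] add(0xcc,0xb0) = 0x17c
[1] mask-off/ones = 0xffff
[2] add(0x2e,0x52) = 0x80
[3] mask-off/ones = 0xffff
[4] mask-off/ones = 0xffff
[5] add(0x2b,0x42) = 0x6d
[6] add(0x0f,0x2e) = 0x3d
[7] add(0x89,0x55) = 0xde
[8] add(0xce,0x21) = 0xef
[9] add(0xd8,0xc7) = 0x19f
[10] add(0x33,0x83) = 0xb6
[11] add(0xfd,0x2a) = 0x127
[12] mask-off/ones = 0xffff
[13] add(0x8c,0x8c) = 0x118
[14] mask-off/ones = 0xffff
[15] mask-off/ones = 0xffff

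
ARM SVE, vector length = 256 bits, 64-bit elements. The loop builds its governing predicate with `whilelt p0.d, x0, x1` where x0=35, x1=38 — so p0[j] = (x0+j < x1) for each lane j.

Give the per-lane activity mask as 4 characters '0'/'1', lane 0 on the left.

predicate = 1110

256-bit reg / 64-bit elem → 4 lanes
whilelt: lane j active iff 35+j < 38 → j < 3 → 3 active
bits (lane 0 leftmost): 1110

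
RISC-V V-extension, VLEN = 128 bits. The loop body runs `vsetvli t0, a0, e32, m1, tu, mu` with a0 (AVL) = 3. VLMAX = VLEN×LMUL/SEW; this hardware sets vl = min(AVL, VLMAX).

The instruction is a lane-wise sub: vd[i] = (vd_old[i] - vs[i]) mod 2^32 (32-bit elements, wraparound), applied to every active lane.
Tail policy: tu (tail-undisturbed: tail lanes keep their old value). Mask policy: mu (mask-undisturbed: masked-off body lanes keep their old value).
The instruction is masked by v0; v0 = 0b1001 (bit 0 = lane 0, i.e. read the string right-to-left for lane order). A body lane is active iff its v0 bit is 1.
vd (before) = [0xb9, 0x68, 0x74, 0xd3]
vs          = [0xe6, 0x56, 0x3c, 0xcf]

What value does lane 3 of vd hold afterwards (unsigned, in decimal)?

lanes per group: 128·1/32 = 4
vl = min(AVL, VLMAX) = min(3, 4) = 3
vd[0] sub(0xb9,0xe6) -> 0xffffffd3
vd[1] mask-off/keep -> 0x68
vd[2] mask-off/keep -> 0x74
vd[3] tail/keep -> 0xd3

vd[3] = 211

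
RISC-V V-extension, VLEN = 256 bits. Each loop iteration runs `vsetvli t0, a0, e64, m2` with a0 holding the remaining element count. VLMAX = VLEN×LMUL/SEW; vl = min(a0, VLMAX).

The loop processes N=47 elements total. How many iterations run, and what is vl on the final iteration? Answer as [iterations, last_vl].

[iterations, last_vl] = [6, 7]

VLMAX = VLEN×LMUL/SEW = 256×2/64 = 8
N=47: ⌈47/8⌉ = 6 iters; last vl = 47 − 5×8 = 7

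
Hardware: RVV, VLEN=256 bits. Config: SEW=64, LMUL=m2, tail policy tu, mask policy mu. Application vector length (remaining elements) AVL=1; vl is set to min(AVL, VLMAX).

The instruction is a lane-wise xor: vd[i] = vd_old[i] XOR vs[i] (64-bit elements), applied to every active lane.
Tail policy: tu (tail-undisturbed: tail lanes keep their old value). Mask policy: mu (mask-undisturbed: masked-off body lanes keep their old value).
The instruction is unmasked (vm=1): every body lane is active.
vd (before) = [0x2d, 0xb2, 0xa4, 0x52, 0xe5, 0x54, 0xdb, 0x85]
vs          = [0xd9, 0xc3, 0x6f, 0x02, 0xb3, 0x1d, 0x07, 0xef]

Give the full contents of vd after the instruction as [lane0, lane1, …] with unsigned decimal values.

lanes per group: 256·2/64 = 8
vl = min(AVL, VLMAX) = min(1, 8) = 1
lane  0: xor(0x2d,0xd9) ⇒ 0xf4
lane  1: tail/keep ⇒ 0xb2
lane  2: tail/keep ⇒ 0xa4
lane  3: tail/keep ⇒ 0x52
lane  4: tail/keep ⇒ 0xe5
lane  5: tail/keep ⇒ 0x54
lane  6: tail/keep ⇒ 0xdb
lane  7: tail/keep ⇒ 0x85

vd = [244, 178, 164, 82, 229, 84, 219, 133]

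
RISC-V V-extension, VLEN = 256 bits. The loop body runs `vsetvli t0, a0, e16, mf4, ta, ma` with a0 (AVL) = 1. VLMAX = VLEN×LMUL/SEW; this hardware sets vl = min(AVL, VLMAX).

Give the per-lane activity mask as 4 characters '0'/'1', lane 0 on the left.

lanes per group: 256·1/4/16 = 4
vl ← min(1, 4) = 1
bits (lane 0 leftmost): 1000

predicate = 1000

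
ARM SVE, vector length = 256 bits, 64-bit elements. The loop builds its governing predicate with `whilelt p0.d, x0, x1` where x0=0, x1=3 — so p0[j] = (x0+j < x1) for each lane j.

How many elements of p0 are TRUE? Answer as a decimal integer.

256-bit reg / 64-bit elem → 4 lanes
active while 0+j < 3, i.e. j ∈ [0,3) capped at 4 ⇒ 3

vl = 3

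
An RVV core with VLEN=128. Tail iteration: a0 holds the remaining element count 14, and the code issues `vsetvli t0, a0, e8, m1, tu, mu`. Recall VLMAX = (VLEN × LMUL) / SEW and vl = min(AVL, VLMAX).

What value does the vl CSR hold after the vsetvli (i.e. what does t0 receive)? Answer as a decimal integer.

VLMAX = VLEN×LMUL/SEW = 128×1/8 = 16
AVL=14 ≤ VLMAX=16, so vl = 14

vl = 14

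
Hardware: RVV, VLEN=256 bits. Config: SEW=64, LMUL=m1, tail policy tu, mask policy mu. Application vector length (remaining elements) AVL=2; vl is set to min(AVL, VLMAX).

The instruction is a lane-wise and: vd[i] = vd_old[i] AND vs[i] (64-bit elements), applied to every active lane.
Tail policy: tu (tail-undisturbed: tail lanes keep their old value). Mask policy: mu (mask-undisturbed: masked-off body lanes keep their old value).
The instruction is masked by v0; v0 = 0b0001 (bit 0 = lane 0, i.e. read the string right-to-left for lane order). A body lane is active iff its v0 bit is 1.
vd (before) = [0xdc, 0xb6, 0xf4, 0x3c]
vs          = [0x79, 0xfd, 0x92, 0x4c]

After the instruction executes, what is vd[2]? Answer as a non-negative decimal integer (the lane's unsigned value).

VLMAX = (256 × 1) / 64 = 4 lanes
vl = min(AVL, VLMAX) = min(2, 4) = 2
  i=0: and(0xdc,0x79) → 88
  i=1: mask-off/keep → 182
  i=2: tail/keep → 244
  i=3: tail/keep → 60

vd[2] = 244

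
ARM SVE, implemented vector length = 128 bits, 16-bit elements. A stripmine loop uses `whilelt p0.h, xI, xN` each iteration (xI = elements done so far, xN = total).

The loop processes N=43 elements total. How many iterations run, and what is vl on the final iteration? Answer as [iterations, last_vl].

[iterations, last_vl] = [6, 3]

lane count: 128 div 16 = 8
43 elements at 8/iter → 6 passes, remainder 3 on the last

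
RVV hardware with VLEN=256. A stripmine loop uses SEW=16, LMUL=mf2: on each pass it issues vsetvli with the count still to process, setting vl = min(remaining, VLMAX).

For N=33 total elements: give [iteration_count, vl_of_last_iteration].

VLMAX = VLEN×LMUL/SEW = 256×1/2/16 = 8
33 elements at 8/iter → 5 passes, remainder 1 on the last

[iterations, last_vl] = [5, 1]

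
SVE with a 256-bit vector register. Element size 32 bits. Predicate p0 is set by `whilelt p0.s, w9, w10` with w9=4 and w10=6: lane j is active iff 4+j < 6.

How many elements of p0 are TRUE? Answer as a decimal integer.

vl = 2

256-bit reg / 32-bit elem → 8 lanes
p0[j] = (4+j < 6); true for j=0..1 → 2 lanes set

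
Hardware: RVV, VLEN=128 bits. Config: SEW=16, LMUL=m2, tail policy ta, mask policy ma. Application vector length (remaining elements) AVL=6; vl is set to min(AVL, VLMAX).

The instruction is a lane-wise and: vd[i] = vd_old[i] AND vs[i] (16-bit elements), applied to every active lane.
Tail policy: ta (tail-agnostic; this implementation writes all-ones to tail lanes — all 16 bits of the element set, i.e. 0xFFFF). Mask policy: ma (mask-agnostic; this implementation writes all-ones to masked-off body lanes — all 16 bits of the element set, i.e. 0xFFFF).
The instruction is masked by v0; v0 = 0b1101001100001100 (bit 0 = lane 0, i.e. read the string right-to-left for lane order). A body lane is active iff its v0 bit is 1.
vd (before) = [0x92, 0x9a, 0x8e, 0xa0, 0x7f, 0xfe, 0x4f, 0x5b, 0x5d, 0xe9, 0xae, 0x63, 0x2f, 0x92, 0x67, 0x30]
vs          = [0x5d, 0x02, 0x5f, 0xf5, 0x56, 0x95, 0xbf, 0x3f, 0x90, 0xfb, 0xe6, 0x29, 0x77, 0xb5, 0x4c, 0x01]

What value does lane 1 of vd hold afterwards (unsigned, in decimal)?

vd[1] = 65535

VLMAX = VLEN×LMUL/SEW = 128×2/16 = 16
vl ← min(6, 16) = 6
[0] mask-off/ones = 0xffff
[1] mask-off/ones = 0xffff
[2] and(0x8e,0x5f) = 0x0e
[3] and(0xa0,0xf5) = 0xa0
[4] mask-off/ones = 0xffff
[5] mask-off/ones = 0xffff
[6] tail/ones = 0xffff
[7] tail/ones = 0xffff
[8] tail/ones = 0xffff
[9] tail/ones = 0xffff
[10] tail/ones = 0xffff
[11] tail/ones = 0xffff
[12] tail/ones = 0xffff
[13] tail/ones = 0xffff
[14] tail/ones = 0xffff
[15] tail/ones = 0xffff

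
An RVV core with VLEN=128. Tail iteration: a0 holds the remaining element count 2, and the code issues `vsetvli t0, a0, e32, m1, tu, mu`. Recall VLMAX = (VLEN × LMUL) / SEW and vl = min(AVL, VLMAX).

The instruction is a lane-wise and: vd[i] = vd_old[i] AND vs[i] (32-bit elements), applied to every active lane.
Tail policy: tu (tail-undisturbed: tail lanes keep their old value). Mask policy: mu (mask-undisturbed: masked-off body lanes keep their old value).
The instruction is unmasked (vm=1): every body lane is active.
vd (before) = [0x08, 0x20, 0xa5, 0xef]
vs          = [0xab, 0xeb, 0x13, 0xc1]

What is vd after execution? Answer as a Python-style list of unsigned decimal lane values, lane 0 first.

vd = [8, 32, 165, 239]

lanes per group: 128·1/32 = 4
vl ← min(2, 4) = 2
lane  0: and(0x08,0xab) ⇒ 0x08
lane  1: and(0x20,0xeb) ⇒ 0x20
lane  2: tail/keep ⇒ 0xa5
lane  3: tail/keep ⇒ 0xef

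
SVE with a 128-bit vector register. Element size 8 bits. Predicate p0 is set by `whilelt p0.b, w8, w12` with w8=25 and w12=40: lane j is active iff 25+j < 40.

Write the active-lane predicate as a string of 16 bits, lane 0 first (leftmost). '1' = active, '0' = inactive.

predicate = 1111111111111110

register lanes = 128/8 = 16
active while 25+j < 40, i.e. j ∈ [0,15) capped at 16 ⇒ 15
bits (lane 0 leftmost): 1111111111111110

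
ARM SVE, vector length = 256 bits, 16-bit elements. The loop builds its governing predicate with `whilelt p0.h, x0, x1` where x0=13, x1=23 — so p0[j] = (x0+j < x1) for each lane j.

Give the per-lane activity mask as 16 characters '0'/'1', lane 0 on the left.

256-bit reg / 16-bit elem → 16 lanes
active while 13+j < 23, i.e. j ∈ [0,10) capped at 16 ⇒ 10
bits (lane 0 leftmost): 1111111111000000

predicate = 1111111111000000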